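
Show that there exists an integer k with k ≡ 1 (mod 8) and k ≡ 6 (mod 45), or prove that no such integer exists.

k = 321

gcd(8, 45) = 1, so the Chinese Remainder Theorem guarantees exactly one residue class mod 360 satisfying both.
Write k = 1 + 8t and require 1 + 8t ≡ 6 (mod 45), i.e. 8t ≡ 5 (mod 45).
Invert 8 mod 45 by the Euclidean algorithm: 45 = 5·8 + 5, 8 = 1·5 + 3, 5 = 1·3 + 2, 3 = 1·2 + 1, 2 = 2·1 + 0; back-substituting, 1 = 3 − 1·2 = 3 − (5 − 1·3) = −5 + 2·3 = −5 + 2·(8 − 1·5) = 2·8 − 3·5 = 2·8 − 3·(45 − 5·8) = −3·45 + 17·8. Hence 8·17 ≡ 1, so 8⁻¹ ≡ 17 (mod 45).
Multiplying by 17: t ≡ 17·5 = 85 ≡ 40 (mod 45).
Taking t = 40 gives k = 1 + 8·40 = 321.
Verify: 321 = 40·8 + 1 and 321 = 7·45 + 6. ✓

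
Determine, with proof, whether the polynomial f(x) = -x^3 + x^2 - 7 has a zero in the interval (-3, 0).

Yes, f has a root in the interval.

f(-3) = 29 and f(0) = -7, which have opposite signs.
Since f is a polynomial it is continuous on [-3, 0].
By the Intermediate Value Theorem, f takes the value 0 somewhere in the open interval.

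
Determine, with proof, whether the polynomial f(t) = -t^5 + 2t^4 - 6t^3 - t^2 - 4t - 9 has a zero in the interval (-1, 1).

f(-1) = 3 and f(1) = -19, which have opposite signs.
f is continuous everywhere (it is a polynomial), in particular on [-1, 1].
By the Intermediate Value Theorem, f takes the value 0 somewhere in the open interval.

Such a root exists.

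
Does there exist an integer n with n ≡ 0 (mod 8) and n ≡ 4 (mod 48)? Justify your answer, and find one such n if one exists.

There is no such integer.

gcd(8, 48) = 8. If n ≡ 0 (mod 8) and n ≡ 4 (mod 48), then n ≡ 0 (mod 8) and n ≡ 4 (mod 8).
These are incompatible: 0 − 4 = -4 is not divisible by 8.
So no integer satisfies both congruences.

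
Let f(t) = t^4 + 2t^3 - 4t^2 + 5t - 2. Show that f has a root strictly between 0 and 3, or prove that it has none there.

f(0) = -2 and f(3) = 112, which have opposite signs.
f is continuous everywhere (it is a polynomial), in particular on [0, 3].
By the Intermediate Value Theorem f must vanish at some point of (0, 3).

Such a root exists.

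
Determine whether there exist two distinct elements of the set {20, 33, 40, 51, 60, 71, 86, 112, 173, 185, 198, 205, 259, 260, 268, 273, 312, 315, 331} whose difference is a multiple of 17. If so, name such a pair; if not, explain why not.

20 mod 17 = 3 and 71 mod 17 = 3, so 71 − 20 = 51 = 3·17.

20 and 71 are such a pair.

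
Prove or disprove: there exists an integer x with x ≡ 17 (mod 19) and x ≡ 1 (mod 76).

There is no such integer.

Reduce both congruences modulo 19, which divides 19 and 76: they say x ≡ 17 (mod 19) and x ≡ 1 (mod 19).
These are incompatible: 17 − 1 = 16 is not divisible by 19.
Therefore no such x exists.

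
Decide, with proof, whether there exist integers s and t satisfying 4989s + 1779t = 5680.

No such integers exist.

gcd(4989, 1779) = 3, so every integer of the form 4989s + 1779t is a multiple of 3.
But 5680 = 3·1893 + 1, so 3 ∤ 5680.
So the equation is unsolvable over ℤ.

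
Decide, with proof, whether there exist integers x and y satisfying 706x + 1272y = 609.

gcd(706, 1272) = 2, so every integer of the form 706x + 1272y is a multiple of 2.
But 609 is not a multiple of 2 (it leaves remainder 1).
Therefore 706x + 1272y = 609 has no solution in integers.

No such integers exist.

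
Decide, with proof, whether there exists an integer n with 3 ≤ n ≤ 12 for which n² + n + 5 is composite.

At n = 8: 8² + 8 + 5 = 77 = 7·11, which is composite.

n = 8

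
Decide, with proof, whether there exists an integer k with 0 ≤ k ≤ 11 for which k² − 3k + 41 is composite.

k = 4

At k = 4: 4² − 3·4 + 41 = 45 = 3·15, which is composite.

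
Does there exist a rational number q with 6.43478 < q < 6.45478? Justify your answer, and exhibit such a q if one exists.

Multiplying by 9: 9·6.43478 = 57.91302 and 9·6.45478 = 58.09302, so the integer 58 lies strictly between them.
Hence 58/9 is a rational number with 6.43478 < 58/9 < 6.45478.

q = 58/9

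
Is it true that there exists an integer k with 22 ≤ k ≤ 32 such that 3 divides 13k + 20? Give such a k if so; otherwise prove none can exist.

k = 22

k = 22 works, since 13·22 + 20 = 306 = 102·3.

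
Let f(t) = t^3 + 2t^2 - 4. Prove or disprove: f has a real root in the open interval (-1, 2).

Yes, f has a root in the interval.

f(-1) = -3 and f(2) = 12, which have opposite signs.
As a polynomial, f is continuous on every closed interval.
By the Intermediate Value Theorem, f takes the value 0 somewhere in the open interval.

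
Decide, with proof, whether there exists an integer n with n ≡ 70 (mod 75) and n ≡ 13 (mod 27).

n = 445

The moduli are not coprime: gcd(75, 27) = 3. Compatibility requires 3 ∣ (13 − 70) = -57, which holds, so solutions exist.
The integers ≡ 70 (mod 75) are 70, 145, 220, 295, 370, 445, …; their remainders mod 27 are 16, 10, 4, 25, 19, 13, so n = 445 is the first that is ≡ 13 (mod 27).
Indeed 445 ≡ 70 (mod 75) and 445 ≡ 13 (mod 27).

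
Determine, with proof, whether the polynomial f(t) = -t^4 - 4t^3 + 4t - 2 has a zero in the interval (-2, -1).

Yes, f has a root in the interval.

f(-2) = 6 and f(-1) = -3, which have opposite signs.
Since f is a polynomial it is continuous on [-2, -1].
By the Intermediate Value Theorem, f takes the value 0 somewhere in the open interval.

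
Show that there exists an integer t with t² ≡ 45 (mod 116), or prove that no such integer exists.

t = 83

t = 83 works: 83² = 6889, and 6889 − 45 = 6844 = 59·116.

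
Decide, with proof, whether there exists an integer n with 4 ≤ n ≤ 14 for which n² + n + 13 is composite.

n = 6

At n = 6: 6² + 6 + 13 = 55 = 5·11, which is composite.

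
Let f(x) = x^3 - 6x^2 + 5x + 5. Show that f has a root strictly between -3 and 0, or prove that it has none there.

f(-3) = -91 and f(0) = 5, which have opposite signs.
Since f is a polynomial it is continuous on [-3, 0].
By the Intermediate Value Theorem f must vanish at some point of (-3, 0).

Yes, f has a root in the interval.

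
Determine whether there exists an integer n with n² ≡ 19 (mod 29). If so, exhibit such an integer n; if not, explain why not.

No, no such integer exists.

Apply Euler's criterion with the prime 29: 19 is a quadratic residue iff 19^14 ≡ 1 (mod 29), and a non-residue iff it is ≡ −1.
Repeated squaring mod 29: 19^2 = 361 ≡ 13; 19^4 ≡ 13² = 169 ≡ 24; 19^8 ≡ 24² = 576 ≡ 25.
Since 14 = 8 + 4 + 2, 19^14 ≡ 25 · 24 · 13; multiplying out mod 29: 25·24 = 600 ≡ 20, then 20·13 = 260 ≡ 28. Thus 19^14 ≡ 28 ≡ −1 (mod 29).
By Euler's criterion 19 is a quadratic non-residue mod 29: no n satisfies n² ≡ 19 (mod 29).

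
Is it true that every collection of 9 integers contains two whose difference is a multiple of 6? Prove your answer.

Partition the integers by their residue mod 6; there are 6 classes.
With 9 integers and only 6 classes, the pigeonhole principle forces two of them, say a and b, into the same class.
Equal remainders mean a − b ≡ 0 (mod 6), so 6 divides their difference.

Yes.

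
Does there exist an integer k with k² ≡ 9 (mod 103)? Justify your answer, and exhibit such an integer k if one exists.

Take k = 100. Then 100² = 10000 = 97·103 + 9, so 100² ≡ 9 (mod 103).

k = 100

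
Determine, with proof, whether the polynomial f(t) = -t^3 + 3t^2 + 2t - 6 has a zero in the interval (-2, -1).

Yes, f has a root in the interval.

f(-2) = 10 and f(-1) = -4, which have opposite signs.
As a polynomial, f is continuous on every closed interval.
By the Intermediate Value Theorem f must vanish at some point of (-2, -1).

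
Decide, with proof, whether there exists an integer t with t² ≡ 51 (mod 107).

There is no such integer.

107 is prime, so by Euler's criterion 51 is a square mod 107 iff 51^((107−1)/2) = 51^53 ≡ 1 (mod 107).
Squaring successively (mod 107): 51^2 = 2601 ≡ 33; 51^4 ≡ 33² = 1089 ≡ 19; 51^8 ≡ 19² = 361 ≡ 40; 51^16 ≡ 40² = 1600 ≡ 102; 51^32 ≡ 102² = 10404 ≡ 25.
Since 53 = 32 + 16 + 4 + 1, 51^53 ≡ 25 · 102 · 19 · 51; multiplying out mod 107: 25·102 = 2550 ≡ 89, then 89·19 = 1691 ≡ 86, then 86·51 = 4386 ≡ 106. Thus 51^53 ≡ 106 ≡ −1 (mod 107).
The value −1 means 51 is a non-residue modulo 107, so t² ≡ 51 (mod 107) is impossible.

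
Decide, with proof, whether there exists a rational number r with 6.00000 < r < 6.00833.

r = 727/121

Scale by 121: the interval becomes (726.00000, 727.00793), which contains the integer 727.
So r = 727/121 works: it is a ratio of integers, and dividing 121·6.00000 < 727 < 121·6.00833 through by 121 gives 6.00000 < 727/121 < 6.00833.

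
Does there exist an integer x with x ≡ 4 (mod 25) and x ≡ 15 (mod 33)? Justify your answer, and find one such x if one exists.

x = 279

Since 25 and 33 share no common factor, CRT says the pair of congruences has a solution (unique mod 825).
Write x = 4 + 25t and require 4 + 25t ≡ 15 (mod 33), i.e. 25t ≡ 11 (mod 33).
Invert 25 mod 33 by the Euclidean algorithm: 33 = 1·25 + 8, 25 = 3·8 + 1, 8 = 8·1 + 0; back-substituting, 1 = 25 − 3·8 = 25 − 3·(33 − 1·25) = −3·33 + 4·25. Hence 25·4 ≡ 1, so 25⁻¹ ≡ 4 (mod 33).
Multiplying by 4: t ≡ 4·11 = 44 ≡ 11 (mod 33).
Taking t = 11 gives x = 4 + 25·11 = 279.
Check: 279 mod 25 = 4, 279 mod 33 = 15. ✓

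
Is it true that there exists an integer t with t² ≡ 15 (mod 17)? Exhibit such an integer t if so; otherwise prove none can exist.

t = 10

t = 10 works: 10² = 100, and 100 − 15 = 85 = 5·17.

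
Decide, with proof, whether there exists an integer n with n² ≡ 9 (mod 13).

n = 10

n = 10 works: 10² = 100, and 100 − 9 = 91 = 7·13.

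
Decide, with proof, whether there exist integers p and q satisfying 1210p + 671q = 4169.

Since gcd(1210, 671) = 11 and 4169 = 11·379, Bézout's identity guarantees a solution.
Dividing through by 11 reduces the equation to 110p + 61q = 379.
Euclidean algorithm: 110 = 1·61 + 49, 61 = 1·49 + 12, 49 = 4·12 + 1, 12 = 12·1 + 0.
Back-substituting, 1 = 49 − 4·12 = 49 − 4·(61 − 1·49) = −4·61 + 5·49 = −4·61 + 5·(110 − 1·61) = 5·110 − 9·61; that is, 110·5 + 61·(-9) = 1.
Multiplying through by 379: p = 5·379 = 1895, q = (-9)·379 = -3411 is a solution.
The general solution is p = 1895 + 61k, q = -3411 − 110k; taking k = -31 gives the smaller pair p = 4, q = -1.
Check: 1210·4 + 671·(-1) = 4840 − 671 = 4169. ✓

p = 4, q = -1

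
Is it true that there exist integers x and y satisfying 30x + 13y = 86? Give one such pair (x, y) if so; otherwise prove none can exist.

Since gcd(30, 13) = 1, every integer is an integer combination of 30 and 13.
Run the Euclidean algorithm on 30 and 13: 30 = 2·13 + 4, 13 = 3·4 + 1, 4 = 4·1 + 0.
Working back up the chain: 1 = 13 − 3·4 = 13 − 3·(30 − 2·13) = −3·30 + 7·13. So 30·(-3) + 13·7 = 1.
Times 86: 30·(-258) + 13·602 = 86, so (-258, 602) solves it.
Shifting by a multiple of (13, −30) keeps it a solution: x = -258 + 20·13 = 2, y = 602 − 20·30 = 2.
Check: 30·2 + 13·2 = 60 + 26 = 86. ✓

x = 2, y = 2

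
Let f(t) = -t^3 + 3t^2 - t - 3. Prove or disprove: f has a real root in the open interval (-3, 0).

Yes, f has a root in the interval.

f(-3) = 54 and f(0) = -3, which have opposite signs.
Since f is a polynomial it is continuous on [-3, 0].
By the Intermediate Value Theorem, f takes the value 0 somewhere in the open interval.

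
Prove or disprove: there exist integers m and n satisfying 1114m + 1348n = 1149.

gcd(1114, 1348) = 2, so every integer of the form 1114m + 1348n is a multiple of 2.
But 1149 is not a multiple of 2 (it leaves remainder 1).
So the equation is unsolvable over ℤ.

No such integers exist.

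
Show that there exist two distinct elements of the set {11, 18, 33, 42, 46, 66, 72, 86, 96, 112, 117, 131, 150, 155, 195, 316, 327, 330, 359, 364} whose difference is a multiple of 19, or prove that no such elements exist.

Reduce each element mod 19: 11↦11, 18↦18, 33↦14, 42↦4, 46↦8, 66↦9, 72↦15, 86↦10, 96↦1, 112↦17, 117↦3, 131↦17, 150↦17, 155↦3, 195↦5, 316↦12, 327↦4, 330↦7, 359↦17, 364↦3. The residue 4 repeats (at 42 and 327), and 327 − 42 = 285 = 15·19.

The pair (42, 327) works.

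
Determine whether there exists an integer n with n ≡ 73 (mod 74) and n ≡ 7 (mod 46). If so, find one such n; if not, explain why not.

gcd(74, 46) = 2. A simultaneous solution exists iff 73 ≡ 7 (mod 2); here 73 mod 2 = 1 = 7 mod 2, so it does.
Put n = 73 + 74t, so we need 74t ≡ 26 (mod 46), equivalently (divide by 2) 37t ≡ 13 (mod 23).
37 ≡ 14 (mod 23), so this reads 14t ≡ 13 (mod 23). Note 14·5 = 70 ≡ 1 (mod 23) (as 70 − 1 = 3·23), so 14⁻¹ ≡ 5.
Multiplying by 5: t ≡ 5·13 = 65 ≡ 19 (mod 23).
Then n = 73 + 74·19 = 1479.
Indeed 1479 ≡ 73 (mod 74) and 1479 ≡ 7 (mod 46).

n = 1479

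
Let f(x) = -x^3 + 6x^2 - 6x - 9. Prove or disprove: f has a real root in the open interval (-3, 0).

Such a root exists.

f(-3) = 90 and f(0) = -9, which have opposite signs.
Since f is a polynomial it is continuous on [-3, 0].
By the Intermediate Value Theorem, f takes the value 0 somewhere in the open interval.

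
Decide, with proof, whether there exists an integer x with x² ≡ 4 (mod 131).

x = 129

x = 129 works: 129² = 16641, and 16641 − 4 = 16637 = 127·131.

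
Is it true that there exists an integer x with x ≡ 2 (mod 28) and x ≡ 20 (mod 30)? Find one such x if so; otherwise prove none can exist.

x = 170

The moduli are not coprime: gcd(28, 30) = 2. Compatibility requires 2 ∣ (20 − 2) = 18, which holds, so solutions exist.
List candidates x ≡ 2 (mod 28): 2, 30, 58, 86, 114, 142, 170. Modulo 30 these are 2, 0, 28, 26, 24, 22, 20; 170 gives 20 as required.
Indeed 170 ≡ 2 (mod 28) and 170 ≡ 20 (mod 30).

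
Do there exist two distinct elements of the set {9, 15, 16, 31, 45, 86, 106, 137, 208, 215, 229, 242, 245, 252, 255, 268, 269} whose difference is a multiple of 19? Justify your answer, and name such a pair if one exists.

Two integers differ by a multiple of 19 exactly when they have the same residue mod 19. The residues are 9↦9, 15↦15, 16↦16, 31↦12, 45↦7, 86↦10, 106↦11, 137↦4, 208↦18, 215↦6, 229↦1, 242↦14, 245↦17, 252↦5, 255↦8, 268↦2, 269↦3.
These 17 residues are pairwise different, hence no difference of two elements is divisible by 19.

No such pair exists.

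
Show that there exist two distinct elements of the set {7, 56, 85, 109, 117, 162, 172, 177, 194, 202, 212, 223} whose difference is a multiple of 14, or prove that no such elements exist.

No, no such pair exists.

Reduce each element modulo 14: 7↦7, 56↦0, 85↦1, 109↦11, 117↦5, 162↦8, 172↦4, 177↦9, 194↦12, 202↦6, 212↦2, 223↦13.
These 12 residues are pairwise different, hence no difference of two elements is divisible by 14.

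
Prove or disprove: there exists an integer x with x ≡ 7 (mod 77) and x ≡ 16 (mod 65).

The moduli 77 and 65 are coprime, so by the Chinese Remainder Theorem a unique solution modulo 5005 exists.
Any solution of the first congruence is x = 7 + 77t; substituting into the second, 77t ≡ 16 − 7 ≡ 9 (mod 65).
77 ≡ 12 (mod 65), so this reads 12t ≡ 9 (mod 65). To invert 12 modulo 65: 65 = 5·12 + 5, 12 = 2·5 + 2, 5 = 2·2 + 1, 2 = 2·1 + 0, and unwinding, 1 = 5 − 2·2 = 5 − 2·(12 − 2·5) = −2·12 + 5·5 = −2·12 + 5·(65 − 5·12) = 5·65 − 27·12. Thus 12⁻¹ ≡ -27 ≡ 38 (mod 65).
Multiplying by 38: t ≡ 38·9 = 342 ≡ 17 (mod 65).
Taking t = 17 gives x = 7 + 77·17 = 1316.
Check: 1316 mod 77 = 7, 1316 mod 65 = 16. ✓

x = 1316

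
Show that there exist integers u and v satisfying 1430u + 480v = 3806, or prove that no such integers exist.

No, no such integers exist.

gcd(1430, 480) = 10, so every integer of the form 1430u + 480v is a multiple of 10.
But 3806 = 10·380 + 6, so 10 ∤ 3806.
Therefore 1430u + 480v = 3806 has no solution in integers.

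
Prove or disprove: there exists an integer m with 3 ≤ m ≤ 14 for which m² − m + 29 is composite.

At m = 3: 3² − 3 + 29 = 35 = 5·7, which is composite.

m = 3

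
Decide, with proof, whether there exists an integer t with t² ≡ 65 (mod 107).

107 is prime, so by Euler's criterion 65 is a square mod 107 iff 65^((107−1)/2) = 65^53 ≡ 1 (mod 107).
Repeated squaring mod 107: 65^2 = 4225 ≡ 52; 65^4 ≡ 52² = 2704 ≡ 29; 65^8 ≡ 29² = 841 ≡ 92; 65^16 ≡ 92² = 8464 ≡ 11; 65^32 ≡ 11² = 121 ≡ 14.
Since 53 = 32 + 16 + 4 + 1, 65^53 ≡ 14 · 11 · 29 · 65; multiplying out mod 107: 14·11 = 154 ≡ 47, then 47·29 = 1363 ≡ 79, then 79·65 = 5135 ≡ 106. Thus 65^53 ≡ 106 ≡ −1 (mod 107).
By Euler's criterion 65 is a quadratic non-residue mod 107: no t satisfies t² ≡ 65 (mod 107).

No, no such integer exists.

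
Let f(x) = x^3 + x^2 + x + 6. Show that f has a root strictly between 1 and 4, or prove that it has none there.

No such root exists.

Evaluate at the endpoints: f(1) = 9, f(4) = 90 — same sign (positive).
f'(x) = 3x^2 + 2x + 1 has discriminant 2² − 4·3·1 = -8 < 0, so f' has no real roots and is positive for every real x.
Hence f is strictly increasing on ℝ, and in particular on [1, 4]. A strictly monotone function with same-sign endpoint values stays positive on the whole interval, so f has no zero in (1, 4).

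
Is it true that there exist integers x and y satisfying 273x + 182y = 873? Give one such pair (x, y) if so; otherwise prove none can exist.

gcd(273, 182) = 91, so every integer of the form 273x + 182y is a multiple of 91.
But 873 is not a multiple of 91 (it leaves remainder 54).
So the equation is unsolvable over ℤ.

No such integers exist.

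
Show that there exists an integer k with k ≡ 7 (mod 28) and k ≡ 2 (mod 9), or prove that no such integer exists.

k = 119

The moduli 28 and 9 are coprime, so by the Chinese Remainder Theorem a unique solution modulo 252 exists.
Any solution of the first congruence is k = 7 + 28t; substituting into the second, 28t ≡ 2 − 7 ≡ 4 (mod 9).
28 ≡ 1 (mod 9), so this reads 1t ≡ 4 (mod 9). So t ≡ 4 (mod 9).
Taking t = 4 gives k = 7 + 28·4 = 119.
Indeed 119 ≡ 7 (mod 28) and 119 ≡ 2 (mod 9).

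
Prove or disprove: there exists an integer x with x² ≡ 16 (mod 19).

x = 4

Take x = 4. Then 4² = 16, and since 0 ≤ 16 < 19 this is already reduced: 4² ≡ 16 (mod 19).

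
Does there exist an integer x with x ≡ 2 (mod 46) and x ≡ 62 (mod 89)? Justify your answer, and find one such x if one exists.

x = 1842

The moduli 46 and 89 are coprime, so by the Chinese Remainder Theorem a unique solution modulo 4094 exists.
Any solution of the first congruence is x = 2 + 46t; substituting into the second, 46t ≡ 62 − 2 ≡ 60 (mod 89).
Note 46·60 = 2760 ≡ 1 (mod 89) (as 2760 − 1 = 31·89), so 46⁻¹ ≡ 60.
Multiplying by 60: t ≡ 60·60 = 3600 ≡ 40 (mod 89).
Taking t = 40 gives x = 2 + 46·40 = 1842.
Check: 1842 mod 46 = 2, 1842 mod 89 = 62. ✓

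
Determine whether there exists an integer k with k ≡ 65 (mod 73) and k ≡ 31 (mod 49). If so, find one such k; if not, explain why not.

gcd(73, 49) = 1, so the Chinese Remainder Theorem guarantees exactly one residue class mod 3577 satisfying both.
Write k = 65 + 73t and require 65 + 73t ≡ 31 (mod 49), i.e. 73t ≡ 15 (mod 49).
73 ≡ 24 (mod 49), so this reads 24t ≡ 15 (mod 49). Since 24·47 = 1128 = 23·49 + 1, the inverse of 24 mod 49 is 47.
Multiplying by 47: t ≡ 47·15 = 705 ≡ 19 (mod 49).
With t = 19: k = 65 + 73·19 = 1452.
Verify: 1452 = 19·73 + 65 and 1452 = 29·49 + 31. ✓

k = 1452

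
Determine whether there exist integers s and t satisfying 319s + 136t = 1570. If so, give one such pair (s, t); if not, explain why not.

319 and 136 are coprime, so 319s + 136t ranges over all of ℤ.
Run the Euclidean algorithm on 319 and 136: 319 = 2·136 + 47, 136 = 2·47 + 42, 47 = 1·42 + 5, 42 = 8·5 + 2, 5 = 2·2 + 1, 2 = 2·1 + 0.
Unwinding: 1 = 5 − 2·2 = 5 − 2·(42 − 8·5) = −2·42 + 17·5 = −2·42 + 17·(47 − 1·42) = 17·47 − 19·42 = 17·47 − 19·(136 − 2·47) = −19·136 + 55·47 = −19·136 + 55·(319 − 2·136) = 55·319 − 129·136, i.e. 319·55 + 136·(-129) = 1.
Multiplying through by 1570: s = 55·1570 = 86350, t = (-129)·1570 = -202530 is a solution.
The general solution is s = 86350 + 136k, t = -202530 − 319k; taking k = -634 gives the smaller pair s = 126, t = -284.
Check: 319·126 + 136·(-284) = 40194 − 38624 = 1570. ✓

s = 126, t = -284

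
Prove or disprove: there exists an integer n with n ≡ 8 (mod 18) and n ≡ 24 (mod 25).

n = 224

Since 18 and 25 share no common factor, CRT says the pair of congruences has a solution (unique mod 450).
Write n = 8 + 18t and require 8 + 18t ≡ 24 (mod 25), i.e. 18t ≡ 16 (mod 25).
Invert 18 mod 25 by the Euclidean algorithm: 25 = 1·18 + 7, 18 = 2·7 + 4, 7 = 1·4 + 3, 4 = 1·3 + 1, 3 = 3·1 + 0; back-substituting, 1 = 4 − 1·3 = 4 − (7 − 1·4) = −7 + 2·4 = −7 + 2·(18 − 2·7) = 2·18 − 5·7 = 2·18 − 5·(25 − 1·18) = −5·25 + 7·18. Hence 18·7 ≡ 1, so 18⁻¹ ≡ 7 (mod 25).
Therefore t ≡ 7·16 = 112 ≡ 12 (mod 25).
With t = 12: n = 8 + 18·12 = 224.
Verify: 224 = 12·18 + 8 and 224 = 8·25 + 24. ✓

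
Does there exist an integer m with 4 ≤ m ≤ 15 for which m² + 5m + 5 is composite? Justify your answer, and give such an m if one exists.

At m = 10: 10² + 5·10 + 5 = 155 = 5·31, which is composite.

m = 10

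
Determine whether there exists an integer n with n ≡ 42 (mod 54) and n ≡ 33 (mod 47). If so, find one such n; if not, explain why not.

Since 54 and 47 share no common factor, CRT says the pair of congruences has a solution (unique mod 2538).
Any solution of the first congruence is n = 42 + 54t; substituting into the second, 54t ≡ 33 − 42 ≡ 38 (mod 47).
54 ≡ 7 (mod 47), so this reads 7t ≡ 38 (mod 47). Note 7·27 = 189 ≡ 1 (mod 47) (as 189 − 1 = 4·47), so 7⁻¹ ≡ 27.
Therefore t ≡ 27·38 = 1026 ≡ 39 (mod 47).
Taking t = 39 gives n = 42 + 54·39 = 2148.
Verify: 2148 = 39·54 + 42 and 2148 = 45·47 + 33. ✓

n = 2148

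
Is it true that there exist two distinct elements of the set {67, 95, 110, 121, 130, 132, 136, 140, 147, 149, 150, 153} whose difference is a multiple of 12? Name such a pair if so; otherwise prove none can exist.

Residues mod 12: 67↦7, 95↦11, 110↦2, 121↦1, 130↦10, 132↦0, 136↦4, 140↦8, 147↦3, 149↦5, 150↦6, 153↦9.
All 12 residues are distinct, so no two elements differ by a multiple of 12.

No, no such pair exists.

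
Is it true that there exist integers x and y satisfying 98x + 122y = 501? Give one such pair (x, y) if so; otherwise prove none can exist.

gcd(98, 122) = 2, so every integer of the form 98x + 122y is a multiple of 2.
But 501 = 2·250 + 1, so 2 ∤ 501.
Therefore 98x + 122y = 501 has no solution in integers.

No, no such integers exist.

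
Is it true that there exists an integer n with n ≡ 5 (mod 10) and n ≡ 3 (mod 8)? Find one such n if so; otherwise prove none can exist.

The moduli are not coprime: gcd(10, 8) = 2. Compatibility requires 2 ∣ (3 − 5) = -2, which holds, so solutions exist.
List candidates n ≡ 5 (mod 10): 5, 15, 25, 35. Modulo 8 these are 5, 7, 1, 3; 35 gives 3 as required.
Indeed 35 ≡ 5 (mod 10) and 35 ≡ 3 (mod 8).

n = 35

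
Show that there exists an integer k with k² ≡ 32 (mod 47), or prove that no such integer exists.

k = 19

Take k = 19. Then 19² = 361 = 7·47 + 32, so 19² ≡ 32 (mod 47).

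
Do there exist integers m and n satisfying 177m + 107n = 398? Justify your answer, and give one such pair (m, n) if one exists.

177 and 107 are coprime, so 177m + 107n ranges over all of ℤ.
Dividing repeatedly: 177 = 1·107 + 70, 107 = 1·70 + 37, 70 = 1·37 + 33, 37 = 1·33 + 4, 33 = 8·4 + 1, 4 = 4·1 + 0.
Back-substituting, 1 = 33 − 8·4 = 33 − 8·(37 − 1·33) = −8·37 + 9·33 = −8·37 + 9·(70 − 1·37) = 9·70 − 17·37 = 9·70 − 17·(107 − 1·70) = −17·107 + 26·70 = −17·107 + 26·(177 − 1·107) = 26·177 − 43·107; that is, 177·26 + 107·(-43) = 1.
Multiplying through by 398: m = 26·398 = 10348, n = (-43)·398 = -17114 is a solution.
Shifting by a multiple of (107, −177) keeps it a solution: m = 10348 − 96·107 = 76, n = -17114 + 96·177 = -122.
Check: 177·76 + 107·(-122) = 13452 − 13054 = 398. ✓

m = 76, n = -122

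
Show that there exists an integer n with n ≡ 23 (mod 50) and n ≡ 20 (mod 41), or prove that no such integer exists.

n = 1373

Since 50 and 41 share no common factor, CRT says the pair of congruences has a solution (unique mod 2050).
Write n = 23 + 50t and require 23 + 50t ≡ 20 (mod 41), i.e. 50t ≡ 38 (mod 41).
50 ≡ 9 (mod 41), so this reads 9t ≡ 38 (mod 41). To invert 9 modulo 41: 41 = 4·9 + 5, 9 = 1·5 + 4, 5 = 1·4 + 1, 4 = 4·1 + 0, and unwinding, 1 = 5 − 1·4 = 5 − (9 − 1·5) = −9 + 2·5 = −9 + 2·(41 − 4·9) = 2·41 − 9·9. Thus 9⁻¹ ≡ -9 ≡ 32 (mod 41).
Therefore t ≡ 32·38 = 1216 ≡ 27 (mod 41).
With t = 27: n = 23 + 50·27 = 1373.
Indeed 1373 ≡ 23 (mod 50) and 1373 ≡ 20 (mod 41).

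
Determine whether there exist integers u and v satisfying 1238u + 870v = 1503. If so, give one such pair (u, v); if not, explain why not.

Both 1238 and 870 are divisible by gcd(1238, 870) = 2, hence so is any combination 1238u + 870v.
However 1503 leaves remainder 1 on division by 2.
Hence no integers u, v satisfy the equation.

No, no such integers exist.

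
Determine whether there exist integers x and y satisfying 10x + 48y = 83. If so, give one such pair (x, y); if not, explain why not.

No such integers exist.

gcd(10, 48) = 2, so every integer of the form 10x + 48y is a multiple of 2.
But 83 = 2·41 + 1, so 2 ∤ 83.
Therefore 10x + 48y = 83 has no solution in integers.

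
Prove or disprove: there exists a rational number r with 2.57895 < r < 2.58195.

r = 80/31

Look for a denominator N such that an integer falls strictly between N·2.57895 and N·2.58195. N = 31 works: 31·2.57895 = 79.94745 < 80 < 80.04045 = 31·2.58195.
Hence 80/31 is a rational number with 2.57895 < 80/31 < 2.58195.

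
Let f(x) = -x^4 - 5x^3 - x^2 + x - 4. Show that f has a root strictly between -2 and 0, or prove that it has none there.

f(-2) = 14 and f(0) = -4, which have opposite signs.
Since f is a polynomial it is continuous on [-2, 0].
By the Intermediate Value Theorem f must vanish at some point of (-2, 0).

Yes, f has a root in the interval.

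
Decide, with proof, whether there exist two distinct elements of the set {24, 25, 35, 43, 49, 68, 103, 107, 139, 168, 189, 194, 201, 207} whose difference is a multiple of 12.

24 mod 12 = 0 and 168 mod 12 = 0, so 168 − 24 = 144 = 12·12.

24 and 168 are such a pair.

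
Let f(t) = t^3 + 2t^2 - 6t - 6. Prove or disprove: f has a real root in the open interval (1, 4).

f(1) = -9 and f(4) = 66, which have opposite signs.
As a polynomial, f is continuous on every closed interval.
By the Intermediate Value Theorem, f takes the value 0 somewhere in the open interval.

Yes, f has a root in the interval.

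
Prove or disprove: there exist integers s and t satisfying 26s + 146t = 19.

No such integers exist.

Both 26 and 146 are divisible by gcd(26, 146) = 2, hence so is any combination 26s + 146t.
But 19 is not a multiple of 2 (it leaves remainder 1).
So the equation is unsolvable over ℤ.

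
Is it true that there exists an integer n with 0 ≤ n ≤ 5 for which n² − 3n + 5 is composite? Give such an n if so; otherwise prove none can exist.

At n = 4: 4² − 3·4 + 5 = 9 = 3·3, which is composite.

n = 4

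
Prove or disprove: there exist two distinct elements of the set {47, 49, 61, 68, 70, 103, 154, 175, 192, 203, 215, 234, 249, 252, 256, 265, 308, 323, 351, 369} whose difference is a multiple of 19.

The pair (47, 256) works.

Both 47 and 256 leave remainder 9 on division by 19; their difference 209 = 11·19 is a multiple of 19.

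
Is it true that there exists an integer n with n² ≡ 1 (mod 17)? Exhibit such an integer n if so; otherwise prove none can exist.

n = 1

Take n = 1. Then 1² = 1, and since 0 ≤ 1 < 17 this is already reduced: 1² ≡ 1 (mod 17).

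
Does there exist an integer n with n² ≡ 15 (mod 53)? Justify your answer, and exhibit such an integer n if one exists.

n = 42

n = 42 works: 42² = 1764, and 1764 − 15 = 1749 = 33·53.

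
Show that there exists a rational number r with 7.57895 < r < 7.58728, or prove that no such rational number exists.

Scale by 12: the interval becomes (90.94740, 91.04736), which contains the integer 91.
Dividing back, 7.57895 < 91/12 < 7.58728, and 91/12 is rational.

r = 91/12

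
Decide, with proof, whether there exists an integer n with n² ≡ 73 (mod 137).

Take n = 115. Then 115² = 13225 = 96·137 + 73, so 115² ≡ 73 (mod 137).

n = 115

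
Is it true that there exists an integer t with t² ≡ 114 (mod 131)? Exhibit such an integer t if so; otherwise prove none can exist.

t = 30

Take t = 30. Then 30² = 900 = 6·131 + 114, so 30² ≡ 114 (mod 131).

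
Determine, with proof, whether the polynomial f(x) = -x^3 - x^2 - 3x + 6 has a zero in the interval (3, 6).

f has no root in that interval.

Evaluate at the endpoints: f(3) = -39, f(6) = -264 — same sign (negative).
f'(x) = -3x^2 - 2x - 3 has discriminant (-2)² − 4·(-3)·(-3) = -32 < 0, so f' has no real roots and is negative for every real x.
Hence f is strictly decreasing on ℝ, and in particular on [3, 6]. A strictly monotone function with same-sign endpoint values stays negative on the whole interval, so f has no zero in (3, 6).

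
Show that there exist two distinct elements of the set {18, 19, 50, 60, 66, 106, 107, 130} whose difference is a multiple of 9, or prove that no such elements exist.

Reduce each element modulo 9: 18↦0, 19↦1, 50↦5, 60↦6, 66↦3, 106↦7, 107↦8, 130↦4.
All 8 residues are distinct, so no two elements differ by a multiple of 9.

No such pair exists.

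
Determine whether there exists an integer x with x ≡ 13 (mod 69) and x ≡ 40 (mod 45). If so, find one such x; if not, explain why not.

The moduli are not coprime: gcd(69, 45) = 3. Compatibility requires 3 ∣ (40 − 13) = 27, which holds, so solutions exist.
The integers ≡ 13 (mod 69) are 13, 82, 151, 220, …; their remainders mod 45 are 13, 37, 16, 40, so x = 220 is the first that is ≡ 40 (mod 45).
Verify: 220 = 3·69 + 13 and 220 = 4·45 + 40. ✓

x = 220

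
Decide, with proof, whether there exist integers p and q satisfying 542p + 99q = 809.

p = 13, q = -63

Since gcd(542, 99) = 1, every integer is an integer combination of 542 and 99.
Run the Euclidean algorithm on 542 and 99: 542 = 5·99 + 47, 99 = 2·47 + 5, 47 = 9·5 + 2, 5 = 2·2 + 1, 2 = 2·1 + 0.
Back-substituting, 1 = 5 − 2·2 = 5 − 2·(47 − 9·5) = −2·47 + 19·5 = −2·47 + 19·(99 − 2·47) = 19·99 − 40·47 = 19·99 − 40·(542 − 5·99) = −40·542 + 219·99; that is, 542·(-40) + 99·219 = 1.
Scaling by 809 gives the particular solution (p, q) = (-32360, 177171).
Shifting by a multiple of (99, −542) keeps it a solution: p = -32360 + 327·99 = 13, q = 177171 − 327·542 = -63.
Check: 542·13 + 99·(-63) = 7046 − 6237 = 809. ✓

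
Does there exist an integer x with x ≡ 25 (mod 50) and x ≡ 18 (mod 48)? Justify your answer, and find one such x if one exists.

gcd(50, 48) = 2. If x ≡ 25 (mod 50) and x ≡ 18 (mod 48), then x ≡ 25 (mod 2) and x ≡ 18 (mod 2).
However 25 ≡ 1 and 18 ≡ 0 (mod 2), and 1 ≠ 0.
Therefore no such x exists.

No such integer exists.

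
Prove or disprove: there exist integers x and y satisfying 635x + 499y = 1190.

Since gcd(635, 499) = 1, every integer is an integer combination of 635 and 499.
Run the Euclidean algorithm on 635 and 499: 635 = 1·499 + 136, 499 = 3·136 + 91, 136 = 1·91 + 45, 91 = 2·45 + 1, 45 = 45·1 + 0.
Unwinding: 1 = 91 − 2·45 = 91 − 2·(136 − 1·91) = −2·136 + 3·91 = −2·136 + 3·(499 − 3·136) = 3·499 − 11·136 = 3·499 − 11·(635 − 1·499) = −11·635 + 14·499, i.e. 635·(-11) + 499·14 = 1.
Multiplying through by 1190: x = (-11)·1190 = -13090, y = 14·1190 = 16660 is a solution.
Adding 27·499 to x and subtracting 27·635 from y gives the tidier solution (383, -485).
Check: 635·383 + 499·(-485) = 243205 − 242015 = 1190. ✓

x = 383, y = -485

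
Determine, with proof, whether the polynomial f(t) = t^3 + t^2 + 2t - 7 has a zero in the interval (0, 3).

f(0) = -7 and f(3) = 35, which have opposite signs.
f is continuous everywhere (it is a polynomial), in particular on [0, 3].
By the Intermediate Value Theorem, f takes the value 0 somewhere in the open interval.

Yes, f has a root in the interval.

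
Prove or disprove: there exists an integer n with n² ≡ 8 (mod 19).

Squares mod 19 repeat after n = 9 (as (−n)² = n²); for n = 0..9 they are 0, 1, 4, 9, 16, 6, 17, 11, 7, 5.
So the quadratic residues mod 19 are {0, 1, 4, 5, 6, 7, 9, 11, 16, 17}, and 8 is not among them.
Hence no integer n has n² ≡ 8 (mod 19).

No, no such integer exists.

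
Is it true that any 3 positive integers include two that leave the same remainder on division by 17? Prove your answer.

Take the 3 consecutive integers 44, 45, 46: their residues mod 17 are all distinct because 3 ≤ 17.
So no two of them leave the same remainder on division by 17; the claim fails for this set.

No; for instance {44, 45, 46} is a counterexample.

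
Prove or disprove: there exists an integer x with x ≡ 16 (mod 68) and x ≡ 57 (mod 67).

gcd(68, 67) = 1, so the Chinese Remainder Theorem guarantees exactly one residue class mod 4556 satisfying both.
Write x = 16 + 68t and require 16 + 68t ≡ 57 (mod 67), i.e. 68t ≡ 41 (mod 67).
68 ≡ 1 (mod 67), so this reads 1t ≡ 41 (mod 67). So t ≡ 41 (mod 67).
With t = 41: x = 16 + 68·41 = 2804.
Indeed 2804 ≡ 16 (mod 68) and 2804 ≡ 57 (mod 67).

x = 2804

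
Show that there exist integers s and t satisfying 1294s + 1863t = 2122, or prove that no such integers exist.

s = 1450, t = -1006

Since gcd(1294, 1863) = 1, every integer is an integer combination of 1294 and 1863.
Dividing repeatedly: 1863 = 1·1294 + 569, 1294 = 2·569 + 156, 569 = 3·156 + 101, 156 = 1·101 + 55, 101 = 1·55 + 46, 55 = 1·46 + 9, 46 = 5·9 + 1, 9 = 9·1 + 0.
Back-substituting, 1 = 46 − 5·9 = 46 − 5·(55 − 1·46) = −5·55 + 6·46 = −5·55 + 6·(101 − 1·55) = 6·101 − 11·55 = 6·101 − 11·(156 − 1·101) = −11·156 + 17·101 = −11·156 + 17·(569 − 3·156) = 17·569 − 62·156 = 17·569 − 62·(1294 − 2·569) = −62·1294 + 141·569 = −62·1294 + 141·(1863 − 1·1294) = 141·1863 − 203·1294; that is, 1294·(-203) + 1863·141 = 1.
Times 2122: 1294·(-430766) + 1863·299202 = 2122, so (-430766, 299202) solves it.
The general solution is s = -430766 + 1863k, t = 299202 − 1294k; taking k = 232 gives the smaller pair s = 1450, t = -1006.
Indeed 1294·1450 + 1863·(-1006) = 1876300 − 1874178 = 2122.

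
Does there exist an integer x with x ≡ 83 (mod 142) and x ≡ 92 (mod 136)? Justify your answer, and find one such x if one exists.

There is no such integer.

Reduce both congruences modulo 2, which divides 142 and 136: they say x ≡ 83 (mod 2) and x ≡ 92 (mod 2).
But 83 mod 2 = 1 while 92 mod 2 = 0, a contradiction.
Hence the system has no solution.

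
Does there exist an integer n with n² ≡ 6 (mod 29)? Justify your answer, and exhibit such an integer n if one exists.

n = 8 works: 8² = 64, and 64 − 6 = 58 = 2·29.

n = 8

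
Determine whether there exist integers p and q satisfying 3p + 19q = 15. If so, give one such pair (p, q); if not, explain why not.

3 and 19 are coprime, so 3p + 19q ranges over all of ℤ.
Run the Euclidean algorithm on 19 and 3: 19 = 6·3 + 1, 3 = 3·1 + 0.
Unwinding: 1 = 19 − 6·3, i.e. 3·(-6) + 19·1 = 1.
Times 15: 3·(-90) + 19·15 = 15, so (-90, 15) solves it.
Shifting by a multiple of (19, −3) keeps it a solution: p = -90 + 5·19 = 5, q = 15 − 5·3 = 0.
Check: 3·5 + 19·0 = 15 + 0 = 15. ✓

p = 5, q = 0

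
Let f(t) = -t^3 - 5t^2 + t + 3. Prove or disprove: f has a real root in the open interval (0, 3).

Such a root exists.

f(0) = 3 and f(3) = -66, which have opposite signs.
f is continuous everywhere (it is a polynomial), in particular on [0, 3].
By the Intermediate Value Theorem f must vanish at some point of (0, 3).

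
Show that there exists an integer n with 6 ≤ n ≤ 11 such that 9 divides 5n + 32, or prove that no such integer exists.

n = 8

Scanning upward from n = 6 gives 62, 67, none divisible by 9. n = 8 works, since 5·8 + 32 = 72 = 8·9.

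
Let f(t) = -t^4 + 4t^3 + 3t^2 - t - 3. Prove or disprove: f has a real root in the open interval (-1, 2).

f(-1) = -4 and f(2) = 23, which have opposite signs.
f is continuous everywhere (it is a polynomial), in particular on [-1, 2].
By the Intermediate Value Theorem, f takes the value 0 somewhere in the open interval.

Such a root exists.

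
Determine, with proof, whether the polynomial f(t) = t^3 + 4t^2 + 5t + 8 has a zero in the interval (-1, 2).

f(-1) = 6 and f(2) = 42, both positive, so a sign-change argument is unavailable; we show f keeps this sign on the whole interval.
Shift to the endpoint -1: with t = -1 + u (0 < u < 3), one computes f(-1 + u) = u^3 + u^2 + 6.
The nonzero coefficients here are all positive, so for u > 0 every term is positive (or zero), and the constant term 6 is strictly positive.
So f is strictly positive on (-1, 2); no root exists in the interval.

f has no root in that interval.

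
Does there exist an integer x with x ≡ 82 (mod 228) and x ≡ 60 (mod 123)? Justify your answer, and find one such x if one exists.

gcd(228, 123) = 3. If x ≡ 82 (mod 228) and x ≡ 60 (mod 123), then x ≡ 82 (mod 3) and x ≡ 60 (mod 3).
But 82 mod 3 = 1 while 60 mod 3 = 0, a contradiction.
Hence the system has no solution.

No such integer exists.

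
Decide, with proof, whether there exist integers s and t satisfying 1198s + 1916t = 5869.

Any value of 1198s + 1916t is a multiple of gcd(1198, 1916) = 2.
However 5869 leaves remainder 1 on division by 2.
Therefore 1198s + 1916t = 5869 has no solution in integers.

No, no such integers exist.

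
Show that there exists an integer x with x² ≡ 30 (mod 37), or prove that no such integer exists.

x = 20 works: 20² = 400, and 400 − 30 = 370 = 10·37.

x = 20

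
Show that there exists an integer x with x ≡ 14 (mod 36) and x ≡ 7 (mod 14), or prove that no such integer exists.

gcd(36, 14) = 2. If x ≡ 14 (mod 36) and x ≡ 7 (mod 14), then x ≡ 14 (mod 2) and x ≡ 7 (mod 2).
But 14 mod 2 = 0 while 7 mod 2 = 1, a contradiction.
Hence the system has no solution.

No such integer exists.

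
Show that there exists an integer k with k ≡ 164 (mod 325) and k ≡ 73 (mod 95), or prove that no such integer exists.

No such integer exists.

Both moduli are multiples of 5 = gcd(325, 95), so any solution would satisfy k ≡ 164 and k ≡ 73 modulo 5 simultaneously.
However 164 ≡ 4 and 73 ≡ 3 (mod 5), and 4 ≠ 3.
So no integer satisfies both congruences.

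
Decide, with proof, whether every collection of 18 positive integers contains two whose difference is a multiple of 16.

Yes, this is always true.

Each integer lies in one of the 16 residue classes modulo 16.
Since 18 > 16, two of the 18 integers must share a residue class by the pigeonhole principle; call them a and b.
Then a ≡ b (mod 16), i.e. 16 ∣ (a − b).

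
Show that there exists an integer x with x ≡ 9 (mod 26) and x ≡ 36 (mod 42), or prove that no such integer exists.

No such integer exists.

Both moduli are multiples of 2 = gcd(26, 42), so any solution would satisfy x ≡ 9 and x ≡ 36 modulo 2 simultaneously.
These are incompatible: 9 − 36 = -27 is not divisible by 2.
So no integer satisfies both congruences.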